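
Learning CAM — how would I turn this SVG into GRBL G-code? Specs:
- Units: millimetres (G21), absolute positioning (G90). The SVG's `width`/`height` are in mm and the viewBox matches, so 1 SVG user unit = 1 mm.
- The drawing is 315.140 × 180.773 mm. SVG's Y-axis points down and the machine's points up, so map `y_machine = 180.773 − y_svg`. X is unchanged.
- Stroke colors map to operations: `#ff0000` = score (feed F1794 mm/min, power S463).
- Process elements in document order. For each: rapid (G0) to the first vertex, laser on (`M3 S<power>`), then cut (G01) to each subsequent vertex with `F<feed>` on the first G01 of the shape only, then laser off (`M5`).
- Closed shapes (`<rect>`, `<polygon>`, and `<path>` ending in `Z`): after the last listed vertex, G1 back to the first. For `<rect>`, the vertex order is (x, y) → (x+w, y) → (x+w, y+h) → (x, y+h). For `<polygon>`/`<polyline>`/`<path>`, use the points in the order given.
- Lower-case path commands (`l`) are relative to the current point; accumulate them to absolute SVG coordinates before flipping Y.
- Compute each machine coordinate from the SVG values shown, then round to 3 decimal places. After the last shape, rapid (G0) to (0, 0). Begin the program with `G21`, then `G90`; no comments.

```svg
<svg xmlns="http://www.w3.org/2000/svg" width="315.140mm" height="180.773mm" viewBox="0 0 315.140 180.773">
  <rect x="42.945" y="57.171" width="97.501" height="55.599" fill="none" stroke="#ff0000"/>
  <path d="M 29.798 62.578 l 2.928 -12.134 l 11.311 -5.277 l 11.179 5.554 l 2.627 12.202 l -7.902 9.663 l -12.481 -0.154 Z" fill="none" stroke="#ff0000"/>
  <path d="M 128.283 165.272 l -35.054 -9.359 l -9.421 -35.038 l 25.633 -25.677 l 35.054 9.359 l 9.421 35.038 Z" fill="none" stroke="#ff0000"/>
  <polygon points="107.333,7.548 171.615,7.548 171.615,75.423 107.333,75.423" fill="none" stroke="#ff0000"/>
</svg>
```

G21
G90
G0 X42.945 Y123.602
M3 S463
G01 X140.446 Y123.602 F1794
G01 X140.446 Y68.003
G01 X42.945 Y68.003
G01 X42.945 Y123.602
M5
G0 X29.798 Y118.195
M3 S463
G01 X32.726 Y130.329 F1794
G01 X44.037 Y135.606
G01 X55.216 Y130.052
G01 X57.843 Y117.850
G01 X49.941 Y108.187
G01 X37.460 Y108.341
G01 X29.798 Y118.195
M5
G0 X128.283 Y15.501
M3 S463
G01 X93.229 Y24.860 F1794
G01 X83.808 Y59.898
G01 X109.441 Y85.575
G01 X144.495 Y76.216
G01 X153.916 Y41.178
G01 X128.283 Y15.501
M5
G0 X107.333 Y173.225
M3 S463
G01 X171.615 Y173.225 F1794
G01 X171.615 Y105.350
G01 X107.333 Y105.350
G01 X107.333 Y173.225
M5
G0 X0.000 Y0.000

viewBox `0 0 315.140 180.773` with mm width/height → 1 unit = 1 mm. Flip: y_m = 180.773 − y_svg.

**Shape 1** — `<rect>` rectangle, stroke `#ff0000` → score (S463, F1794). Machine vertices: (42.945,123.602) → (140.446,123.602) → (140.446,68.003) → (42.945,68.003) → (42.945,123.602). Closed: final G1 returns to the first vertex.

**Shape 2** — `<path>` regular polygon, stroke `#ff0000` → score (S463, F1794). Machine vertices: (29.798,118.195) → (32.726,130.329) → (44.037,135.606) → (55.216,130.052) → (57.843,117.850) → (49.941,108.187) → (37.460,108.341) → (29.798,118.195). Closed: final G1 returns to the first vertex.

**Shape 3** — `<path>` regular polygon, stroke `#ff0000` → score (S463, F1794). Machine vertices: (128.283,15.501) → (93.229,24.860) → (83.808,59.898) → (109.441,85.575) → (144.495,76.216) → (153.916,41.178) → (128.283,15.501). Closed: final G1 returns to the first vertex.

**Shape 4** — `<polygon>` rectangle, stroke `#ff0000` → score (S463, F1794). Machine vertices: (107.333,173.225) → (171.615,173.225) → (171.615,105.350) → (107.333,105.350) → (107.333,173.225). Closed: final G1 returns to the first vertex.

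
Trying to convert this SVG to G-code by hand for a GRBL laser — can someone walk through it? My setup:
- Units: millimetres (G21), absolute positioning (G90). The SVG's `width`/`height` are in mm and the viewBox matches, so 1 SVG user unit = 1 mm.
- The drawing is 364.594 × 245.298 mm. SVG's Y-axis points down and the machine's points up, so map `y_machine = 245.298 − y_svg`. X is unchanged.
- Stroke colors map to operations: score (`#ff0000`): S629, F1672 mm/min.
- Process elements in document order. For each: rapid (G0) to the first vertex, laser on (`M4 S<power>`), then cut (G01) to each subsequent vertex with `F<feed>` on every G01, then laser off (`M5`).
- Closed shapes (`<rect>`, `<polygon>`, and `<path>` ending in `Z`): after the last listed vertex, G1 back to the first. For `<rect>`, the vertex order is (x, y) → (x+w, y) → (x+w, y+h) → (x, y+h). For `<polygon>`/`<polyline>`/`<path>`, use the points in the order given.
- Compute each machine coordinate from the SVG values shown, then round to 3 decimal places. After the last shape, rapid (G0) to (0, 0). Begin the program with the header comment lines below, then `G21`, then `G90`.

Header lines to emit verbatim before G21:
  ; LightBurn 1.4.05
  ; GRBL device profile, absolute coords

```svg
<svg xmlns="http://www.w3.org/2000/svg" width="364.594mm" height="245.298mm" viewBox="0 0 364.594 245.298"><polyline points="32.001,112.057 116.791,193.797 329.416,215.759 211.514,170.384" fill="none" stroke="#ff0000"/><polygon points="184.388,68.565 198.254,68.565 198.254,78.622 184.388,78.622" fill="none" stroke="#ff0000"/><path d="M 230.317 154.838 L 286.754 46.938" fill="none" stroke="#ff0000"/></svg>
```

; LightBurn 1.4.05
; GRBL device profile, absolute coords
G21
G90
G0 X32.001 Y133.241
M4 S629
G01 X116.791 Y51.501 F1672
G01 X329.416 Y29.539 F1672
G01 X211.514 Y74.914 F1672
M5
G0 X184.388 Y176.733
M4 S629
G01 X198.254 Y176.733 F1672
G01 X198.254 Y166.676 F1672
G01 X184.388 Y166.676 F1672
G01 X184.388 Y176.733 F1672
M5
G0 X230.317 Y90.460
M4 S629
G01 X286.754 Y198.360 F1672
M5
G0 X0.000 Y0.000

viewBox `0 0 364.594 245.298` with mm width/height → 1 unit = 1 mm. Flip: y_m = 245.298 − y_svg.

**Shape 1** — `<polyline>` open polyline, stroke `#ff0000` → score (S629, F1672). Machine vertices: (32.001,133.241) → (116.791,51.501) → (329.416,29.539) → (211.514,74.914). Open path.

**Shape 2** — `<polygon>` rectangle, stroke `#ff0000` → score (S629, F1672). Machine vertices: (184.388,176.733) → (198.254,176.733) → (198.254,166.676) → (184.388,166.676) → (184.388,176.733). Closed: final G1 returns to the first vertex.

**Shape 3** — `<path>` line segment, stroke `#ff0000` → score (S629, F1672). Machine vertices: (230.317,90.460) → (286.754,198.360). Open path.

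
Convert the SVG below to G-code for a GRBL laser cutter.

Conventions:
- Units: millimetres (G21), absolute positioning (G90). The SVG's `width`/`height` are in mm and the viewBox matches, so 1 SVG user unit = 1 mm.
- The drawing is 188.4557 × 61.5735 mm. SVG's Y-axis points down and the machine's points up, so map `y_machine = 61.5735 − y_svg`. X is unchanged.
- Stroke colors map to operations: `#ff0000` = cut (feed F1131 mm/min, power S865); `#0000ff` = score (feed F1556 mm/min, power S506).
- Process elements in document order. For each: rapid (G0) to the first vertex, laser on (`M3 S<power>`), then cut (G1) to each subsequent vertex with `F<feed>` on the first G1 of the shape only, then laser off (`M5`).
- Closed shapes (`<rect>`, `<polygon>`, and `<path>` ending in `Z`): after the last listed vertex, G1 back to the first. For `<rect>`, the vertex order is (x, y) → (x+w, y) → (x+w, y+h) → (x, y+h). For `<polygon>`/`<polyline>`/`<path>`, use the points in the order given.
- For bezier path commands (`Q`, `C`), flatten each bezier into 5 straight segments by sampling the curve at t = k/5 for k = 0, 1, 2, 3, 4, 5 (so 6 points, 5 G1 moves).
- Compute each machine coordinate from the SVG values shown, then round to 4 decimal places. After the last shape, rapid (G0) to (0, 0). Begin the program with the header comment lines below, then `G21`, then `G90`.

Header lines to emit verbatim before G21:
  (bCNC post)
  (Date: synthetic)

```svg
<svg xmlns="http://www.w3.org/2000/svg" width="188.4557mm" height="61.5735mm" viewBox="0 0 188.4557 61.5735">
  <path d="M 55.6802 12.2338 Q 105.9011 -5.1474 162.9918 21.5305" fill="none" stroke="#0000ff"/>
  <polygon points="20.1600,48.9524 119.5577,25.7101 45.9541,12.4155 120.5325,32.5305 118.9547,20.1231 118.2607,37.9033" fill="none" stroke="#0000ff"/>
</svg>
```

Since the viewBox matches the mm dimensions, user units are millimetres directly. The only transform is the Y-flip y_m = 61.5735 − y_svg.

Shape 1 is a quadratic bezier drawn with `<path>`. Its stroke #0000ff means score at S506, F1556. After flipping Y the toolpath is (55.6802,49.3397) → (76.0434,54.5298) → (96.9561,56.1952) → (118.4184,54.3359) → (140.4303,48.9518) → (162.9918,40.0430).

Shape 2 is a closed polygon drawn with `<polygon>`. Its stroke #0000ff means score at S506, F1556. After flipping Y the toolpath is (20.1600,12.6211) → (119.5577,35.8634) → (45.9541,49.1580) → (120.5325,29.0430) → (118.9547,41.4504) → (118.2607,23.6702) → (20.1600,12.6211), returning to the start.

(bCNC post)
(Date: synthetic)
G21
G90
G0 X55.6802 Y49.3397
M3 S506
G1 X76.0434 Y54.5298 F1556
G1 X96.9561 Y56.1952
G1 X118.4184 Y54.3359
G1 X140.4303 Y48.9518
G1 X162.9918 Y40.0430
M5
G0 X20.1600 Y12.6211
M3 S506
G1 X119.5577 Y35.8634 F1556
G1 X45.9541 Y49.1580
G1 X120.5325 Y29.0430
G1 X118.9547 Y41.4504
G1 X118.2607 Y23.6702
G1 X20.1600 Y12.6211
M5
G0 X0.0000 Y0.0000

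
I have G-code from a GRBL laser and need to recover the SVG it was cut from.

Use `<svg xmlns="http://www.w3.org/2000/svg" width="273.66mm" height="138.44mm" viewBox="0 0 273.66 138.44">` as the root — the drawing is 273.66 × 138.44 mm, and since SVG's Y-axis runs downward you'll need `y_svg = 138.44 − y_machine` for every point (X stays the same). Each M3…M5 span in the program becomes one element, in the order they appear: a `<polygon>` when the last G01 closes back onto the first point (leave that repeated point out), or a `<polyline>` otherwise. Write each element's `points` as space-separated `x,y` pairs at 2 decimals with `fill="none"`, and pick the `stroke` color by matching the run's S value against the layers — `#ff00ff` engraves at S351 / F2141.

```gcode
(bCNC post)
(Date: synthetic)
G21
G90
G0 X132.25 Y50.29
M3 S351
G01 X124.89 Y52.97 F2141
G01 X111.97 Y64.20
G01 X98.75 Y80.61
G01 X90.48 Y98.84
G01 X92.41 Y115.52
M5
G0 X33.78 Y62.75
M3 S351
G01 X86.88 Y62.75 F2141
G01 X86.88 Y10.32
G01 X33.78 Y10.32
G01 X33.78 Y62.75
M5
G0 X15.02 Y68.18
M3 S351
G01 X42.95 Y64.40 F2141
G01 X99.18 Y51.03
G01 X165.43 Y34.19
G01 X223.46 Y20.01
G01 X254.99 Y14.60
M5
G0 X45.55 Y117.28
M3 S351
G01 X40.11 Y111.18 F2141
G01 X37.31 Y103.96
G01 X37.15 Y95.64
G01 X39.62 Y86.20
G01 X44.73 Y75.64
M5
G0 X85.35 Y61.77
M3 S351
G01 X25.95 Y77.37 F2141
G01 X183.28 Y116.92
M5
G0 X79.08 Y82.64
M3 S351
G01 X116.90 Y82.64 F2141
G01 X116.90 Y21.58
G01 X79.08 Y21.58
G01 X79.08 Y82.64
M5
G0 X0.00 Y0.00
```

<svg xmlns="http://www.w3.org/2000/svg" width="273.66mm" height="138.44mm" viewBox="0 0 273.66 138.44">
  <polyline points="132.25,88.15 124.89,85.47 111.97,74.24 98.75,57.83 90.48,39.60 92.41,22.92" fill="none" stroke="#ff00ff"/>
  <polygon points="33.78,75.69 86.88,75.69 86.88,128.12 33.78,128.12" fill="none" stroke="#ff00ff"/>
  <polyline points="15.02,70.26 42.95,74.04 99.18,87.41 165.43,104.25 223.46,118.43 254.99,123.84" fill="none" stroke="#ff00ff"/>
  <polyline points="45.55,21.16 40.11,27.26 37.31,34.48 37.15,42.80 39.62,52.24 44.73,62.80" fill="none" stroke="#ff00ff"/>
  <polyline points="85.35,76.67 25.95,61.07 183.28,21.52" fill="none" stroke="#ff00ff"/>
  <polygon points="79.08,55.80 116.90,55.80 116.90,116.86 79.08,116.86" fill="none" stroke="#ff00ff"/>
</svg>

y_svg = 138.44 − y_m. Every run uses S351, so all elements get stroke `#ff00ff` (engrave).

[1] open run; points: 132.25,88.15 124.89,85.47 111.97,74.24 98.75,57.83 90.48,39.60 92.41,22.92

[2] closed run; points: 33.78,75.69 86.88,75.69 86.88,128.12 33.78,128.12

[3] open run; points: 15.02,70.26 42.95,74.04 99.18,87.41 165.43,104.25 223.46,118.43 254.99,123.84

[4] open run; points: 45.55,21.16 40.11,27.26 37.31,34.48 37.15,42.80 39.62,52.24 44.73,62.80

[5] open run; points: 85.35,76.67 25.95,61.07 183.28,21.52

[6] closed run; points: 79.08,55.80 116.90,55.80 116.90,116.86 79.08,116.86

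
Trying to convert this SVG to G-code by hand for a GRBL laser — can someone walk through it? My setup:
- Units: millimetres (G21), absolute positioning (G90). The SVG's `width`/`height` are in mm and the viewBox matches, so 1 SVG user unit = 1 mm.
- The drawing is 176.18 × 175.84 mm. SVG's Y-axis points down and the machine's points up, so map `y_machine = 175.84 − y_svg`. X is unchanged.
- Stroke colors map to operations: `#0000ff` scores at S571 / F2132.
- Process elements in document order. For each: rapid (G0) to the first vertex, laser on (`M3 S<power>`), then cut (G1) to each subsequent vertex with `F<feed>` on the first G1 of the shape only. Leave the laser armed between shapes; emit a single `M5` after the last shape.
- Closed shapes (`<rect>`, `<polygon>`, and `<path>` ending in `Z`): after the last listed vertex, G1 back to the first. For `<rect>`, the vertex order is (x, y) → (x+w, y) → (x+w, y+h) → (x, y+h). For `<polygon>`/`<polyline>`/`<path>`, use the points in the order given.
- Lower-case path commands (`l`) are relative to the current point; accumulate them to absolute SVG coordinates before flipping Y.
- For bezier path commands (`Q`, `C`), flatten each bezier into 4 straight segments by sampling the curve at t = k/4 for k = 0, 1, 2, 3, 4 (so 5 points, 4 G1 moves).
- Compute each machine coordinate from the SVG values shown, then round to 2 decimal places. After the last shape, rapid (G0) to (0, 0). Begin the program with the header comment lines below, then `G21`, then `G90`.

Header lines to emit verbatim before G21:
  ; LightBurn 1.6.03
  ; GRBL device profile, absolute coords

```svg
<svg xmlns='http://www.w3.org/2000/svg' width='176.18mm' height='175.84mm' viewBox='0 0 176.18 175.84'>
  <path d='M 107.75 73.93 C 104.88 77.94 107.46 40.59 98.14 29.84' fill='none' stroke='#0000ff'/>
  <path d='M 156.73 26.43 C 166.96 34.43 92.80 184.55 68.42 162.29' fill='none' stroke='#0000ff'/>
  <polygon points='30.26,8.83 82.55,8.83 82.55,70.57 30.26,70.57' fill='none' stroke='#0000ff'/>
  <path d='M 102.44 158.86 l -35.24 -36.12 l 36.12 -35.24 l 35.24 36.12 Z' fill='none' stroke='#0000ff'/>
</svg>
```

viewBox `0 0 176.18 175.84` with mm width/height → 1 unit = 1 mm. Flip: y_m = 175.84 − y_svg.

**Shape 1** — `<path>` cubic bezier, stroke `#0000ff` → score (S571, F2132). Control points (SVG): P0=(107.75,73.93), P1=(104.88,77.94), P2=(107.46,40.59), P3=(98.14,29.84); sampled at t=k/4. Machine vertices: (107.75,101.91) → (106.35,105.60) → (105.36,118.42) → (103.17,134.01) → (98.14,146.00). Open path.

**Shape 2** — `<path>` cubic bezier, stroke `#0000ff` → score (S571, F2132). Control points (SVG): P0=(156.73,26.43), P1=(166.96,34.43), P2=(92.80,184.55), P3=(68.42,162.29); sampled at t=k/4. Machine vertices: (156.73,149.41) → (150.68,121.68) → (125.55,70.13) → (93.94,24.26) → (68.42,13.55). Open path.

**Shape 3** — `<polygon>` rectangle, stroke `#0000ff` → score (S571, F2132). Machine vertices: (30.26,167.01) → (82.55,167.01) → (82.55,105.27) → (30.26,105.27) → (30.26,167.01). Closed: final G1 returns to the first vertex.

**Shape 4** — `<path>` regular polygon, stroke `#0000ff` → score (S571, F2132). Machine vertices: (102.44,16.98) → (67.20,53.10) → (103.32,88.34) → (138.56,52.22) → (102.44,16.98). Closed: final G1 returns to the first vertex.

; LightBurn 1.6.03
; GRBL device profile, absolute coords
G21
G90
G0 X107.75 Y101.91
M3 S571
G1 X106.35 Y105.60 F2132
G1 X105.36 Y118.42
G1 X103.17 Y134.01
G1 X98.14 Y146.00
G0 X156.73 Y149.41
M3 S571
G1 X150.68 Y121.68 F2132
G1 X125.55 Y70.13
G1 X93.94 Y24.26
G1 X68.42 Y13.55
G0 X30.26 Y167.01
M3 S571
G1 X82.55 Y167.01 F2132
G1 X82.55 Y105.27
G1 X30.26 Y105.27
G1 X30.26 Y167.01
G0 X102.44 Y16.98
M3 S571
G1 X67.20 Y53.10 F2132
G1 X103.32 Y88.34
G1 X138.56 Y52.22
G1 X102.44 Y16.98
M5
G0 X0.00 Y0.00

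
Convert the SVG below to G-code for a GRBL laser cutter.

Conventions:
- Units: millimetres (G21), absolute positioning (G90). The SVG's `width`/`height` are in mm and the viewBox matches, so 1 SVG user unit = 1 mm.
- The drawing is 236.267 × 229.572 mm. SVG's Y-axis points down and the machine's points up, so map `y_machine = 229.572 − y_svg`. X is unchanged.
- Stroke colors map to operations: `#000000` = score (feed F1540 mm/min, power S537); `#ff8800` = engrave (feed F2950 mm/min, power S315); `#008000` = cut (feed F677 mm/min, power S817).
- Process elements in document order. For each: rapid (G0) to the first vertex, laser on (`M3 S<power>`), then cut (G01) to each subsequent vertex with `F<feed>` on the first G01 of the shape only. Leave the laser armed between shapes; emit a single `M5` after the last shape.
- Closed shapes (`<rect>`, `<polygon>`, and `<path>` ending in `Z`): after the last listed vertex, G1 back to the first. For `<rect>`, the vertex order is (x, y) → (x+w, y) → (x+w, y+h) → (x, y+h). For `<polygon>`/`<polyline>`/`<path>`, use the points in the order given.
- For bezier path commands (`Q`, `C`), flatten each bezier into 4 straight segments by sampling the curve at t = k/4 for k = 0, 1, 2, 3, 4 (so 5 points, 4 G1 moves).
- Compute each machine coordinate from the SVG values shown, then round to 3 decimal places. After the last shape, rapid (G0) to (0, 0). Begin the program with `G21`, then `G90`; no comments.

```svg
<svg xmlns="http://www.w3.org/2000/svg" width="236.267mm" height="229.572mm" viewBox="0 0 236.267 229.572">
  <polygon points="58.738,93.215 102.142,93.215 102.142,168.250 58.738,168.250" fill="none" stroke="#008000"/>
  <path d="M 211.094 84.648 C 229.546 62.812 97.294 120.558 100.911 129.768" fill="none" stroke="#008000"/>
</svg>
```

Since the viewBox matches the mm dimensions, user units are millimetres directly. The only transform is the Y-flip y_m = 229.572 − y_svg.

Shape 1 is a rectangle drawn with `<polygon>`. Its stroke #008000 means cut at S817, F677. After flipping Y the toolpath is (58.738,136.357) → (102.142,136.357) → (102.142,61.322) → (58.738,61.322) → (58.738,136.357), returning to the start.

Shape 2 is a cubic bezier drawn with `<path>`. Its stroke #008000 means cut at S817, F677. After flipping Y the toolpath is (211.094,144.924) → (201.154,148.381) → (161.566,134.006) → (119.196,113.810) → (100.911,99.804).

G21
G90
G0 X58.738 Y136.357
M3 S817
G01 X102.142 Y136.357 F677
G01 X102.142 Y61.322
G01 X58.738 Y61.322
G01 X58.738 Y136.357
G0 X211.094 Y144.924
M3 S817
G01 X201.154 Y148.381 F677
G01 X161.566 Y134.006
G01 X119.196 Y113.810
G01 X100.911 Y99.804
M5
G0 X0.000 Y0.000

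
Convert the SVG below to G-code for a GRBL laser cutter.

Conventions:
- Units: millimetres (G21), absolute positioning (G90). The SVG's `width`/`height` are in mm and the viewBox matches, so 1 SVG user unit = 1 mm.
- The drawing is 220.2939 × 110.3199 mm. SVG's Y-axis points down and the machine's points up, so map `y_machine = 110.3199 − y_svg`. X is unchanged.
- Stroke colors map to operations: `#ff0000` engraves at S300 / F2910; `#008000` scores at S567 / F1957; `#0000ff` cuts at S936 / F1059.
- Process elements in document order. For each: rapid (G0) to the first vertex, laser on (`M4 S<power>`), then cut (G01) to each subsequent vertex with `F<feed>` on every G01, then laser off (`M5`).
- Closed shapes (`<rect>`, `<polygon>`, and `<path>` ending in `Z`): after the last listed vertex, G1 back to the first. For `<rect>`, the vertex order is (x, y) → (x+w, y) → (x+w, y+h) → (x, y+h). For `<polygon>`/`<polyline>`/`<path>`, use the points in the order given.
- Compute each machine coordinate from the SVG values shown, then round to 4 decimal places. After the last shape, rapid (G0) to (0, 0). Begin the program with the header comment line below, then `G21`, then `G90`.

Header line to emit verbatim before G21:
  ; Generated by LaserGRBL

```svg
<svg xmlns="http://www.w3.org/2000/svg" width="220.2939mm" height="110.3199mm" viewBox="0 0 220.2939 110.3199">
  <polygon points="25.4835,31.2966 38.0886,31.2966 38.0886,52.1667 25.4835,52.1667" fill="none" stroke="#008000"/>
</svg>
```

1 u = 1 mm; y_m = 110.3199 − y.

[1] `<polygon>` rectangle, #008000→score S567 F1957: (25.4835,79.0233) → (38.0886,79.0233) → (38.0886,58.1532) → (25.4835,58.1532) → (25.4835,79.0233) (closed)

; Generated by LaserGRBL
G21
G90
G0 X25.4835 Y79.0233
M4 S567
G01 X38.0886 Y79.0233 F1957
G01 X38.0886 Y58.1532 F1957
G01 X25.4835 Y58.1532 F1957
G01 X25.4835 Y79.0233 F1957
M5
G0 X0.0000 Y0.0000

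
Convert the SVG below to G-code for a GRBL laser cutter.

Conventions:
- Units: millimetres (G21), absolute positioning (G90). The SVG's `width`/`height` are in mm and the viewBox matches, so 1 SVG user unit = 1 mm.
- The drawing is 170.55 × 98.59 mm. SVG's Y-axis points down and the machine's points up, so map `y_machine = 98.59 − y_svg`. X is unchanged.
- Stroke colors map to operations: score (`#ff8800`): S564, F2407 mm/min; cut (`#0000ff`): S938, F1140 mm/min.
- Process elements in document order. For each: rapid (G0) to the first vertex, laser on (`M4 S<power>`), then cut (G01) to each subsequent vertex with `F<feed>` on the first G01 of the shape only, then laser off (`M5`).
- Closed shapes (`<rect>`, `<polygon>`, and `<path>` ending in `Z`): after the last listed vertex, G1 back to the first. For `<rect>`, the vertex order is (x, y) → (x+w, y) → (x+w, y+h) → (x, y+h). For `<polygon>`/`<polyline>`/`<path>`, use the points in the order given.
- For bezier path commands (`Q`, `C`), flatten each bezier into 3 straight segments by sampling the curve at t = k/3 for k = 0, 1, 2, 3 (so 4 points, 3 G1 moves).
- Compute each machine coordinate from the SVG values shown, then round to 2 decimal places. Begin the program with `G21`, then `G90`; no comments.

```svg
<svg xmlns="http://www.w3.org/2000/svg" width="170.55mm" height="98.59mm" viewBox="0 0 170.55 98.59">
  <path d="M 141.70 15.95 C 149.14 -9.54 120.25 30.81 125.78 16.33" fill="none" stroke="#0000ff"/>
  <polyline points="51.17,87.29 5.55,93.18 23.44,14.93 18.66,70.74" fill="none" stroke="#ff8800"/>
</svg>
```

viewBox `0 0 170.55 98.59` with mm width/height → 1 unit = 1 mm. Flip: y_m = 98.59 − y_svg.

**Shape 1** — `<path>` cubic bezier, stroke `#0000ff` → cut (S938, F1140). Control points (SVG): P0=(141.70,15.95), P1=(149.14,-9.54), P2=(120.25,30.81), P3=(125.78,16.33); sampled at t=k/3. Machine vertices: (141.70,82.64) → (139.65,90.65) → (129.10,81.59) → (125.78,82.26). Open path.

**Shape 2** — `<polyline>` open polyline, stroke `#ff8800` → score (S564, F2407). Machine vertices: (51.17,11.30) → (5.55,5.41) → (23.44,83.66) → (18.66,27.85). Open path.

G21
G90
G0 X141.70 Y82.64
M4 S938
G01 X139.65 Y90.65 F1140
G01 X129.10 Y81.59
G01 X125.78 Y82.26
M5
G0 X51.17 Y11.30
M4 S564
G01 X5.55 Y5.41 F2407
G01 X23.44 Y83.66
G01 X18.66 Y27.85
M5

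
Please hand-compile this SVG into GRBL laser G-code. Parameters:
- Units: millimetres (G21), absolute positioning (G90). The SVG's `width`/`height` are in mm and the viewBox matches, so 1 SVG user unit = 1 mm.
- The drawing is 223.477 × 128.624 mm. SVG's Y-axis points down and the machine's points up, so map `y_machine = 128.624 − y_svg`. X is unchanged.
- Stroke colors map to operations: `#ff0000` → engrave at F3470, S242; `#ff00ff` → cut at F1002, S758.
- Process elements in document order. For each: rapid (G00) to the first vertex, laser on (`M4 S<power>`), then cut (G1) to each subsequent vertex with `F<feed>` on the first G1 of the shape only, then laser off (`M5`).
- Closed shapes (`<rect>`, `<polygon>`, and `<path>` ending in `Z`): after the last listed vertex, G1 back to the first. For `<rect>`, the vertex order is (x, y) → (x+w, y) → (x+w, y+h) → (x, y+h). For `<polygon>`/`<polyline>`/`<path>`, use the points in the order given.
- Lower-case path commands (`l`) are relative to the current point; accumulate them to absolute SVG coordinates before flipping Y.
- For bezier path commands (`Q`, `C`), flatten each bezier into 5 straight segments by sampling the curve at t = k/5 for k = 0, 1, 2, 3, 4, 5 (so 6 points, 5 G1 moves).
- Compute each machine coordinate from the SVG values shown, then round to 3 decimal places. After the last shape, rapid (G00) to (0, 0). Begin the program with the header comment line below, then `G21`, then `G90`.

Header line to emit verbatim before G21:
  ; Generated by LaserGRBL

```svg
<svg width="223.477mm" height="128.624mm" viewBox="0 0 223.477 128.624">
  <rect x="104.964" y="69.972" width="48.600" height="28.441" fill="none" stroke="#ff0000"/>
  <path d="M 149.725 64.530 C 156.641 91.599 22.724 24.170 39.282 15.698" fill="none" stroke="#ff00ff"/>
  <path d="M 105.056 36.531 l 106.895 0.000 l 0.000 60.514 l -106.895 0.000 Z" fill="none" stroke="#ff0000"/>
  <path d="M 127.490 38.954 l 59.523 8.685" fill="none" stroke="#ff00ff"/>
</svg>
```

viewBox `0 0 223.477 128.624` with mm width/height → 1 unit = 1 mm. Flip: y_m = 128.624 − y_svg.

**Shape 1** — `<rect>` rectangle, stroke `#ff0000` → engrave (S242, F3470). Machine vertices: (104.964,58.652) → (153.564,58.652) → (153.564,30.211) → (104.964,30.211) → (104.964,58.652). Closed: final G1 returns to the first vertex.

**Shape 2** — `<path>` cubic bezier, stroke `#ff00ff` → cut (S758, F1002). Control points (SVG): P0=(149.725,64.530), P1=(156.641,91.599), P2=(22.724,24.170), P3=(39.282,15.698); sampled at t=k/5. Machine vertices: (149.725,64.094) → (139.305,57.965) → (109.068,67.149) → (72.997,84.281) → (45.074,101.996) → (39.282,112.926). Open path.

**Shape 3** — `<path>` rectangle, stroke `#ff0000` → engrave (S242, F3470). Machine vertices: (105.056,92.093) → (211.951,92.093) → (211.951,31.579) → (105.056,31.579) → (105.056,92.093). Closed: final G1 returns to the first vertex.

**Shape 4** — `<path>` line segment, stroke `#ff00ff` → cut (S758, F1002). Machine vertices: (127.490,89.670) → (187.013,80.985). Open path.

; Generated by LaserGRBL
G21
G90
G00 X104.964 Y58.652
M4 S242
G1 X153.564 Y58.652 F3470
G1 X153.564 Y30.211
G1 X104.964 Y30.211
G1 X104.964 Y58.652
M5
G00 X149.725 Y64.094
M4 S758
G1 X139.305 Y57.965 F1002
G1 X109.068 Y67.149
G1 X72.997 Y84.281
G1 X45.074 Y101.996
G1 X39.282 Y112.926
M5
G00 X105.056 Y92.093
M4 S242
G1 X211.951 Y92.093 F3470
G1 X211.951 Y31.579
G1 X105.056 Y31.579
G1 X105.056 Y92.093
M5
G00 X127.490 Y89.670
M4 S758
G1 X187.013 Y80.985 F1002
M5
G00 X0.000 Y0.000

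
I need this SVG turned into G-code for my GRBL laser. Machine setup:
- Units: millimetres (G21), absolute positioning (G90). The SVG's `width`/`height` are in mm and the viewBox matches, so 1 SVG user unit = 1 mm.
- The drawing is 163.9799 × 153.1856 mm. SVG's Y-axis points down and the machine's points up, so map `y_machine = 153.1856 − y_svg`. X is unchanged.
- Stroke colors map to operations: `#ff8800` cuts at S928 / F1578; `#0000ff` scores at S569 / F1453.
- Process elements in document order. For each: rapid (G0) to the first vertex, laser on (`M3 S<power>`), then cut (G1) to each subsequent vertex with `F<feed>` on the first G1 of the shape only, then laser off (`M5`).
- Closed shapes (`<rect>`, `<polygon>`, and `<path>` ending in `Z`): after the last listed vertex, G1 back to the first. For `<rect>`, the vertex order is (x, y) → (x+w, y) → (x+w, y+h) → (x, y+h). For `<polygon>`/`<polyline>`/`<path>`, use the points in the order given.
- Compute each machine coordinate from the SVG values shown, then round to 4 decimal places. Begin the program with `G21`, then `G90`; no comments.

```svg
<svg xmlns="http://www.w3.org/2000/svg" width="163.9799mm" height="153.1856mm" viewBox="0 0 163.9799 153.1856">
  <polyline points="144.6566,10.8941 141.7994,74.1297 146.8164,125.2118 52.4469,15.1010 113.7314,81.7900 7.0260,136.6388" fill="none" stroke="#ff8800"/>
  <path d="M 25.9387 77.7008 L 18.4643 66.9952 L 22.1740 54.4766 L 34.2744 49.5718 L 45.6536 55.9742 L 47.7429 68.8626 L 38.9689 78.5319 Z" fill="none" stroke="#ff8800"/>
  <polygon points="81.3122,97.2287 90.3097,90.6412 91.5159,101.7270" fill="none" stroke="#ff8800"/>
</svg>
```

G21
G90
G0 X144.6566 Y142.2915
M3 S928
G1 X141.7994 Y79.0559 F1578
G1 X146.8164 Y27.9738
G1 X52.4469 Y138.0846
G1 X113.7314 Y71.3956
G1 X7.0260 Y16.5468
M5
G0 X25.9387 Y75.4848
M3 S928
G1 X18.4643 Y86.1904 F1578
G1 X22.1740 Y98.7090
G1 X34.2744 Y103.6138
G1 X45.6536 Y97.2114
G1 X47.7429 Y84.3230
G1 X38.9689 Y74.6537
G1 X25.9387 Y75.4848
M5
G0 X81.3122 Y55.9569
M3 S928
G1 X90.3097 Y62.5444 F1578
G1 X91.5159 Y51.4586
G1 X81.3122 Y55.9569
M5

viewBox `0 0 163.9799 153.1856` with mm width/height → 1 unit = 1 mm. Flip: y_m = 153.1856 − y_svg.

**Shape 1** — `<polyline>` open polyline, stroke `#ff8800` → cut (S928, F1578). Machine vertices: (144.6566,142.2915) → (141.7994,79.0559) → (146.8164,27.9738) → (52.4469,138.0846) → (113.7314,71.3956) → (7.0260,16.5468). Open path.

**Shape 2** — `<path>` regular polygon, stroke `#ff8800` → cut (S928, F1578). Machine vertices: (25.9387,75.4848) → (18.4643,86.1904) → (22.1740,98.7090) → (34.2744,103.6138) → (45.6536,97.2114) → (47.7429,84.3230) → (38.9689,74.6537) → (25.9387,75.4848). Closed: final G1 returns to the first vertex.

**Shape 3** — `<polygon>` regular polygon, stroke `#ff8800` → cut (S928, F1578). Machine vertices: (81.3122,55.9569) → (90.3097,62.5444) → (91.5159,51.4586) → (81.3122,55.9569). Closed: final G1 returns to the first vertex.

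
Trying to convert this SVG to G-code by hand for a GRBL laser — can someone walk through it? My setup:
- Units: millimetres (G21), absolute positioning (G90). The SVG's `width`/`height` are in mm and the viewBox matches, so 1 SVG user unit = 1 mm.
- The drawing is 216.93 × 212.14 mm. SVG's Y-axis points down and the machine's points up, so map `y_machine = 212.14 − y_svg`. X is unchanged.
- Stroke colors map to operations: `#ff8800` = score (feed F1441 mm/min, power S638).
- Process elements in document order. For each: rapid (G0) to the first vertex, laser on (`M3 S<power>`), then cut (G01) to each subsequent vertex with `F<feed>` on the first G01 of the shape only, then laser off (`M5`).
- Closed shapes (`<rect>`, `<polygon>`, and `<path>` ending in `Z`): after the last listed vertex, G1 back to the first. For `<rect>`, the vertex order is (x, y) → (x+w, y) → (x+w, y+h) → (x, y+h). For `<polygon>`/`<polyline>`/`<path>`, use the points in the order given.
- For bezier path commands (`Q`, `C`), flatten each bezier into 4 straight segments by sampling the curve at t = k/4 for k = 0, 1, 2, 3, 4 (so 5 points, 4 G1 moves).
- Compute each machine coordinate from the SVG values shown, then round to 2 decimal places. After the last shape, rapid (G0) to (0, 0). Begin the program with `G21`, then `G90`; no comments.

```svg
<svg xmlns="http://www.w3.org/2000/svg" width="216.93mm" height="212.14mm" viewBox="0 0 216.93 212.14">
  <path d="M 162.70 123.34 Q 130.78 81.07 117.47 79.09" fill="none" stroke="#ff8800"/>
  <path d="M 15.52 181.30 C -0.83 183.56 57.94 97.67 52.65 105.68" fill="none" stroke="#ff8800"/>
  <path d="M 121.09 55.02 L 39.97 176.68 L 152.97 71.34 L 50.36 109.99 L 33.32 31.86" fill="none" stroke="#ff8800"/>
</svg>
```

1 u = 1 mm; y_m = 212.14 − y.

[1] `<path>` quadratic bezier, #ff8800→score S638 F1441: (162.70,88.80) → (147.90,107.42) → (135.43,121.00) → (125.29,129.54) → (117.47,133.05)

[2] `<path>` cubic bezier, #ff8800→score S638 F1441: (15.52,30.84) → (15.17,42.83) → (29.94,70.81) → (46.78,97.71) → (52.65,106.46)

[3] `<path>` open polyline, #ff8800→score S638 F1441: (121.09,157.12) → (39.97,35.46) → (152.97,140.80) → (50.36,102.15) → (33.32,180.28)

G21
G90
G0 X162.70 Y88.80
M3 S638
G01 X147.90 Y107.42 F1441
G01 X135.43 Y121.00
G01 X125.29 Y129.54
G01 X117.47 Y133.05
M5
G0 X15.52 Y30.84
M3 S638
G01 X15.17 Y42.83 F1441
G01 X29.94 Y70.81
G01 X46.78 Y97.71
G01 X52.65 Y106.46
M5
G0 X121.09 Y157.12
M3 S638
G01 X39.97 Y35.46 F1441
G01 X152.97 Y140.80
G01 X50.36 Y102.15
G01 X33.32 Y180.28
M5
G0 X0.00 Y0.00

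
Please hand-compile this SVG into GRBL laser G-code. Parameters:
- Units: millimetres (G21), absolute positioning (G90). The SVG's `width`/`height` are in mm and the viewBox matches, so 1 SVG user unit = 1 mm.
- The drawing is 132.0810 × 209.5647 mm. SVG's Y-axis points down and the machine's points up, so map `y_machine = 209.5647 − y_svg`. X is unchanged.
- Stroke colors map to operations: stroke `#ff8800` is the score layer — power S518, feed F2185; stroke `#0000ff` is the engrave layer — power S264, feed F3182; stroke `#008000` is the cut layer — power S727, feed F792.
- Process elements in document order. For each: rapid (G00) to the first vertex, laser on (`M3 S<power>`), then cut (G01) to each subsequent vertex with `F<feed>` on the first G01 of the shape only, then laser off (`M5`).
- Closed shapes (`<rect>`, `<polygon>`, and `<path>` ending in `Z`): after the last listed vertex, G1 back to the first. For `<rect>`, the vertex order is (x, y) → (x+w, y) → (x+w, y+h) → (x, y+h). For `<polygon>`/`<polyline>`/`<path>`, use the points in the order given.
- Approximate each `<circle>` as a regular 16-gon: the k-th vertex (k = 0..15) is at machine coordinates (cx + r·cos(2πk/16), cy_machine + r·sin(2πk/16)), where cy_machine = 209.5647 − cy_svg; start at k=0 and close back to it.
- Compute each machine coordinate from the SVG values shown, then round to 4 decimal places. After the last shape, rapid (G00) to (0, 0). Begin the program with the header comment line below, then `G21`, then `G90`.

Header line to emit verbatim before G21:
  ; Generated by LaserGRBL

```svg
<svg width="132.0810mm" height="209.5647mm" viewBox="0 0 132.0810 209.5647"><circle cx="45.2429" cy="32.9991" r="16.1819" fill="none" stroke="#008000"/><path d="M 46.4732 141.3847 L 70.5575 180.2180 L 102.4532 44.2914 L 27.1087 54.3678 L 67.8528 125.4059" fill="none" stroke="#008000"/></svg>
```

viewBox `0 0 132.0810 209.5647` with mm width/height → 1 unit = 1 mm. Flip: y_m = 209.5647 − y_svg.

**Shape 1** — `<circle>` circle, stroke `#008000` → cut (S727, F792). Machine vertices: (61.4248,176.5656) → (60.1930,182.7581) → (56.6852,188.0079) → (51.4354,191.5157) → (45.2429,192.7475) → (39.0504,191.5157) → (33.8006,188.0079) → (30.2928,182.7581) → (29.0610,176.5656) → (30.2928,170.3731) → (33.8006,165.1233) → (39.0504,161.6155) → (45.2429,160.3837) → (51.4354,161.6155) → (56.6852,165.1233) → (60.1930,170.3731) → (61.4248,176.5656). Closed: final G1 returns to the first vertex.

**Shape 2** — `<path>` open polyline, stroke `#008000` → cut (S727, F792). Machine vertices: (46.4732,68.1800) → (70.5575,29.3467) → (102.4532,165.2733) → (27.1087,155.1969) → (67.8528,84.1588). Open path.

; Generated by LaserGRBL
G21
G90
G00 X61.4248 Y176.5656
M3 S727
G01 X60.1930 Y182.7581 F792
G01 X56.6852 Y188.0079
G01 X51.4354 Y191.5157
G01 X45.2429 Y192.7475
G01 X39.0504 Y191.5157
G01 X33.8006 Y188.0079
G01 X30.2928 Y182.7581
G01 X29.0610 Y176.5656
G01 X30.2928 Y170.3731
G01 X33.8006 Y165.1233
G01 X39.0504 Y161.6155
G01 X45.2429 Y160.3837
G01 X51.4354 Y161.6155
G01 X56.6852 Y165.1233
G01 X60.1930 Y170.3731
G01 X61.4248 Y176.5656
M5
G00 X46.4732 Y68.1800
M3 S727
G01 X70.5575 Y29.3467 F792
G01 X102.4532 Y165.2733
G01 X27.1087 Y155.1969
G01 X67.8528 Y84.1588
M5
G00 X0.0000 Y0.0000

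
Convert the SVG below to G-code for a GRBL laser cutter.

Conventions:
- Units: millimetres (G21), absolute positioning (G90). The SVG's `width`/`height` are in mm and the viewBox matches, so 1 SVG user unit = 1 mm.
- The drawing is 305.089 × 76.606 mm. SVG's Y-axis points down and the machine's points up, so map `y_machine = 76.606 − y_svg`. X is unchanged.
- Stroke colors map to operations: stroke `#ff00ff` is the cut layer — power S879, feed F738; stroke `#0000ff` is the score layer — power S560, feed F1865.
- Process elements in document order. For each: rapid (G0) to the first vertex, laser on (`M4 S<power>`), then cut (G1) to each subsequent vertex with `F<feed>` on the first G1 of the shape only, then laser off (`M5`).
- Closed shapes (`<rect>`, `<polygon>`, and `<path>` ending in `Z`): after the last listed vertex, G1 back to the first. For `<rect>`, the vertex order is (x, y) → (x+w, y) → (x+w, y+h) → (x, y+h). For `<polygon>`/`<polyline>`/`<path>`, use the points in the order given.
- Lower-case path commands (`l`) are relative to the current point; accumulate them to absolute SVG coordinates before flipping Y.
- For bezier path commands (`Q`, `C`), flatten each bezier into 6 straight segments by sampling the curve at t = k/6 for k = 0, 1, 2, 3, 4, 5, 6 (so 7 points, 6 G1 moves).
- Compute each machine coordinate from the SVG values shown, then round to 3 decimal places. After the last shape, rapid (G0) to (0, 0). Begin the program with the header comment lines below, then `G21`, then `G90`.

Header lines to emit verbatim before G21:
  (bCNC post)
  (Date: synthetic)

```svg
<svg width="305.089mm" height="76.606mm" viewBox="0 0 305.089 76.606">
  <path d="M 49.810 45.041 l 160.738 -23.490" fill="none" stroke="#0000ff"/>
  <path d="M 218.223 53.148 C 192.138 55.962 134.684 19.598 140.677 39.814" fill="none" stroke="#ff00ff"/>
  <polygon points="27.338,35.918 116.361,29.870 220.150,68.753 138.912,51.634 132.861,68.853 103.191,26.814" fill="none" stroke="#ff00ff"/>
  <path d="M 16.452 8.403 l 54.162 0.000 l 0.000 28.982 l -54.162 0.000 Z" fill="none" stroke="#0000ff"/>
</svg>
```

Since the viewBox matches the mm dimensions, user units are millimetres directly. The only transform is the Y-flip y_m = 76.606 − y_svg.

Shape 1 is a line segment drawn with `<path>`. Its stroke #0000ff means score at S560, F1865. After flipping Y the toolpath is (49.810,31.565) → (210.548,55.055).

Shape 2 is a cubic bezier drawn with `<path>`. Its stroke #ff00ff means cut at S879, F738. After flipping Y the toolpath is (218.223,23.458) → (203.005,24.873) → (185.193,30.157) → (167.421,36.651) → (152.321,41.695) → (142.529,42.628) → (140.677,36.792).

Shape 3 is a closed polygon drawn with `<polygon>`. Its stroke #ff00ff means cut at S879, F738. After flipping Y the toolpath is (27.338,40.688) → (116.361,46.736) → (220.150,7.853) → (138.912,24.972) → (132.861,7.753) → (103.191,49.792) → (27.338,40.688), returning to the start.

Shape 4 is a rectangle drawn with `<path>`. Its stroke #0000ff means score at S560, F1865. After flipping Y the toolpath is (16.452,68.203) → (70.614,68.203) → (70.614,39.221) → (16.452,39.221) → (16.452,68.203), returning to the start.

(bCNC post)
(Date: synthetic)
G21
G90
G0 X49.810 Y31.565
M4 S560
G1 X210.548 Y55.055 F1865
M5
G0 X218.223 Y23.458
M4 S879
G1 X203.005 Y24.873 F738
G1 X185.193 Y30.157
G1 X167.421 Y36.651
G1 X152.321 Y41.695
G1 X142.529 Y42.628
G1 X140.677 Y36.792
M5
G0 X27.338 Y40.688
M4 S879
G1 X116.361 Y46.736 F738
G1 X220.150 Y7.853
G1 X138.912 Y24.972
G1 X132.861 Y7.753
G1 X103.191 Y49.792
G1 X27.338 Y40.688
M5
G0 X16.452 Y68.203
M4 S560
G1 X70.614 Y68.203 F1865
G1 X70.614 Y39.221
G1 X16.452 Y39.221
G1 X16.452 Y68.203
M5
G0 X0.000 Y0.000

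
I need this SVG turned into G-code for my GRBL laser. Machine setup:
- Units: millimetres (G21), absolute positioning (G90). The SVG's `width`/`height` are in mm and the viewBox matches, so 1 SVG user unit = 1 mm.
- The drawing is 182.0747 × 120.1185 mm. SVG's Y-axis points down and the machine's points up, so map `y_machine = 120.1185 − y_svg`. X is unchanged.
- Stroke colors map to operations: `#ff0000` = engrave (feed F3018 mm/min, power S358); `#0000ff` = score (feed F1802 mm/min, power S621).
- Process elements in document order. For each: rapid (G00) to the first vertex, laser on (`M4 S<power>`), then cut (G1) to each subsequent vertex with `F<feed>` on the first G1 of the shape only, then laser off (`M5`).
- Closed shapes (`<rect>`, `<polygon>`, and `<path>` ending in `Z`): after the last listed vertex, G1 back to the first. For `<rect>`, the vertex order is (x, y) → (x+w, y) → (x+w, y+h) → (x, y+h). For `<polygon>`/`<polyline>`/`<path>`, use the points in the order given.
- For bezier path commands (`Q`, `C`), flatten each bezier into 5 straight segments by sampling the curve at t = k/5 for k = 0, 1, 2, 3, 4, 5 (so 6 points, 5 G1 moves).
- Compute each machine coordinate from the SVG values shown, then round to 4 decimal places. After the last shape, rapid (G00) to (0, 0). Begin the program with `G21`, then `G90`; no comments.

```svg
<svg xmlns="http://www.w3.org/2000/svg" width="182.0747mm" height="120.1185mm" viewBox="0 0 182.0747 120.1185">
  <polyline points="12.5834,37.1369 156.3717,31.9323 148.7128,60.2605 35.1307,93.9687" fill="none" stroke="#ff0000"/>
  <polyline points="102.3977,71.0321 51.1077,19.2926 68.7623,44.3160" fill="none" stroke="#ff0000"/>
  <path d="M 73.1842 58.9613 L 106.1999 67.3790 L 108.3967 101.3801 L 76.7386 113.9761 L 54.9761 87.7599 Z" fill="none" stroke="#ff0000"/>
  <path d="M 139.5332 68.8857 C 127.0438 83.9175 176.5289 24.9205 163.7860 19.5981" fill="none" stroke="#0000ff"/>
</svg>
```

G21
G90
G00 X12.5834 Y82.9816
M4 S358
G1 X156.3717 Y88.1862 F3018
G1 X148.7128 Y59.8580
G1 X35.1307 Y26.1498
M5
G00 X102.3977 Y49.0864
M4 S358
G1 X51.1077 Y100.8259 F3018
G1 X68.7623 Y75.8025
M5
G00 X73.1842 Y61.1572
M4 S358
G1 X106.1999 Y52.7395 F3018
G1 X108.3967 Y18.7384
G1 X76.7386 Y6.1424
G1 X54.9761 Y32.3586
G1 X73.1842 Y61.1572
M5
G00 X139.5332 Y51.2328
M4 S621
G1 X138.4829 Y50.0755 F1802
G1 X146.3447 Y60.5554
G1 X157.1570 Y76.5427
G1 X164.9580 Y91.9076
G1 X163.7860 Y100.5204
M5
G00 X0.0000 Y0.0000

viewBox `0 0 182.0747 120.1185` with mm width/height → 1 unit = 1 mm. Flip: y_m = 120.1185 − y_svg.

**Shape 1** — `<polyline>` open polyline, stroke `#ff0000` → engrave (S358, F3018). Machine vertices: (12.5834,82.9816) → (156.3717,88.1862) → (148.7128,59.8580) → (35.1307,26.1498). Open path.

**Shape 2** — `<polyline>` open polyline, stroke `#ff0000` → engrave (S358, F3018). Machine vertices: (102.3977,49.0864) → (51.1077,100.8259) → (68.7623,75.8025). Open path.

**Shape 3** — `<path>` regular polygon, stroke `#ff0000` → engrave (S358, F3018). Machine vertices: (73.1842,61.1572) → (106.1999,52.7395) → (108.3967,18.7384) → (76.7386,6.1424) → (54.9761,32.3586) → (73.1842,61.1572). Closed: final G1 returns to the first vertex.

**Shape 4** — `<path>` cubic bezier, stroke `#0000ff` → score (S621, F1802). Control points (SVG): P0=(139.5332,68.8857), P1=(127.0438,83.9175), P2=(176.5289,24.9205), P3=(163.7860,19.5981); sampled at t=k/5. Machine vertices: (139.5332,51.2328) → (138.4829,50.0755) → (146.3447,60.5554) → (157.1570,76.5427) → (164.9580,91.9076) → (163.7860,100.5204). Open path.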